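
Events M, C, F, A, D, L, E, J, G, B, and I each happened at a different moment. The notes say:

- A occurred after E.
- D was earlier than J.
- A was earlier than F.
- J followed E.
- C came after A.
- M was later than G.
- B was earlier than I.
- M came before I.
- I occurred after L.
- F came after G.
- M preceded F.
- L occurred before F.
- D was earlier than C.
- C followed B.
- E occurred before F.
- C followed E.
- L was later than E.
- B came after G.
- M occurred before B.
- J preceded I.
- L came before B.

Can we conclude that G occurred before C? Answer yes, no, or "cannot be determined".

yes

Chain the constraints: G → B → C. Each link is directly stated, so G comes before C.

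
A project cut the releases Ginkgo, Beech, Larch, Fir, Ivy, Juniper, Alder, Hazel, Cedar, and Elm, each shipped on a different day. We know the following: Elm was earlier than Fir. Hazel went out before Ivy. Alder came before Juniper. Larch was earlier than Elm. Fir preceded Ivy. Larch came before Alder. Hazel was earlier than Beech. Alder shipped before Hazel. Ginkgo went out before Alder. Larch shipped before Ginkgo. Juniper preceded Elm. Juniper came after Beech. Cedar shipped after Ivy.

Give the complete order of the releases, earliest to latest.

Larch, Ginkgo, Alder, Hazel, Beech, Juniper, Elm, Fir, Ivy, Cedar

The constraints fix every adjacent pair, so only one ordering works:
Larch → Ginkgo → Alder → Hazel → Beech → Juniper → Elm → Fir → Ivy → Cedar.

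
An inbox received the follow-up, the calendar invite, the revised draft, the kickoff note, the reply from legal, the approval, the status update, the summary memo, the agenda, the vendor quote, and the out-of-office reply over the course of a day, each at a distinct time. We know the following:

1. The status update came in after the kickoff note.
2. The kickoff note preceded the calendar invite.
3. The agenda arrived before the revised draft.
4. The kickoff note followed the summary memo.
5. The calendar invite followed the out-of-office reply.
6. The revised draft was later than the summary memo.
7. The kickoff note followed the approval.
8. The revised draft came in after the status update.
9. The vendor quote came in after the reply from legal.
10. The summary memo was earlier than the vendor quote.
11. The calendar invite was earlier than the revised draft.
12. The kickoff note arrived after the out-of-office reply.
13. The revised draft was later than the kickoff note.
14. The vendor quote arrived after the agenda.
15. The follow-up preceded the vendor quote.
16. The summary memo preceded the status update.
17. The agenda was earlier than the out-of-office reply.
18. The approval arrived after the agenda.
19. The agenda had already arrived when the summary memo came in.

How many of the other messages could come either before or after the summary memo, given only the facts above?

4

Forced before the summary memo: the agenda; forced after the summary memo: the calendar invite, the kickoff note, the revised draft, the status update, and the vendor quote.
That leaves the approval, the follow-up, the out-of-office reply, and the reply from legal with no forced order relative to the summary memo — 4.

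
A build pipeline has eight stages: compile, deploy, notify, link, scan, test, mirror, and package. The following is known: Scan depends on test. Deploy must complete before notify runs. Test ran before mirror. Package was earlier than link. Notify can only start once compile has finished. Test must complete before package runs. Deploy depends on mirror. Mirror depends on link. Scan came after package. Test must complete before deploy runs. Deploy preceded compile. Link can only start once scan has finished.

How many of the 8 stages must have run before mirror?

Directly stated before mirror: link and test.
Package reaches mirror via package → link → mirror.
Scan reaches mirror via scan → link → mirror.
No chain forces notify (or any of the others) ahead of mirror.
That's link, package, scan, and test — 4 in all.

4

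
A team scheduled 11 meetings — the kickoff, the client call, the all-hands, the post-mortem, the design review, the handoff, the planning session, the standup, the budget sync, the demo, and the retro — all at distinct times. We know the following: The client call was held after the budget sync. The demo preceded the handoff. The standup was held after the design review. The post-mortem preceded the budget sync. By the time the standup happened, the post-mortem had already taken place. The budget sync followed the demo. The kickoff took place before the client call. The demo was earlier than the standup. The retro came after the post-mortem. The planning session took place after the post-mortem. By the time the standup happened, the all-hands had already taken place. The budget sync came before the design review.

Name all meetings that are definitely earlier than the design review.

Directly stated before the design review: the budget sync.
The demo reaches the design review via the demo → the budget sync → the design review.
The post-mortem reaches the design review via the post-mortem → the budget sync → the design review.
No chain forces the kickoff (or any of the others) ahead of the design review.

the budget sync, the demo, the post-mortem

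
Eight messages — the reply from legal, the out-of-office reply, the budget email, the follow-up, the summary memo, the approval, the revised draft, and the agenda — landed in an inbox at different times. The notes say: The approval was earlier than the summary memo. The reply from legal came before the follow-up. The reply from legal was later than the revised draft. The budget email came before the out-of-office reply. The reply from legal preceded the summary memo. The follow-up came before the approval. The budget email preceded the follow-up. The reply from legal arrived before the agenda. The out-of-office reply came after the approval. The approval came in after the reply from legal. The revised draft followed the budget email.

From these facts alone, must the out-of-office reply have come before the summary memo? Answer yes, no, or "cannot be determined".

No chain of stated constraints runs from the out-of-office reply to the summary memo, and none runs from the summary memo to the out-of-office reply either.
So the relative order of the out-of-office reply and the summary memo is not fixed by the given facts.

cannot be determined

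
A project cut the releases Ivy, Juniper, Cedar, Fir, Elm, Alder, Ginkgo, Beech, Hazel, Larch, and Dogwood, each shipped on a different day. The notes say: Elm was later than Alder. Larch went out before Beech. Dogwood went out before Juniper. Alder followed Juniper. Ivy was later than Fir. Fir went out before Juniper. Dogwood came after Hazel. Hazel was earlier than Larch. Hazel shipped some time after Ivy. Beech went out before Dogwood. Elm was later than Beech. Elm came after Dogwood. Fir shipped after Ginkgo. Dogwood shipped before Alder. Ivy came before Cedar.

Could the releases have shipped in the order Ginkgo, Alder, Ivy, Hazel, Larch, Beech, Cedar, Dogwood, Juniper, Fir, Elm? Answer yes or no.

no

The constraints require Fir before Ivy, but in the proposed sequence Ivy appears ahead of Fir. That one violation is enough.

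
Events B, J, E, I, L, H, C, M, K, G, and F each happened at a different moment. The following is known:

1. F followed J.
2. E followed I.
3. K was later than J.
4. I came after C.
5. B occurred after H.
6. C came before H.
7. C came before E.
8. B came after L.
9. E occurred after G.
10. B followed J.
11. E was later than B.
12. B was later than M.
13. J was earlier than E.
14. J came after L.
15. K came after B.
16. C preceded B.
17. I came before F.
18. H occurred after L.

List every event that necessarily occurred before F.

Directly stated before F: I and J.
C reaches F via C → I → F.
L reaches F via L → J → F.

C, I, J, L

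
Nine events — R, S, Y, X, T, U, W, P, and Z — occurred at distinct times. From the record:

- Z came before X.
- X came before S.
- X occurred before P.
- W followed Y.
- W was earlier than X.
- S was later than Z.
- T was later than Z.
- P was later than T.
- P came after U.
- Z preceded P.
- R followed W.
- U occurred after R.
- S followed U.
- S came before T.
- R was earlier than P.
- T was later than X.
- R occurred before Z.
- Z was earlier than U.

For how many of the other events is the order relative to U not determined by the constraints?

Forced before U: R, W, Y, and Z; forced after U: P, S, and T.
That leaves X with no forced order relative to U — 1.

1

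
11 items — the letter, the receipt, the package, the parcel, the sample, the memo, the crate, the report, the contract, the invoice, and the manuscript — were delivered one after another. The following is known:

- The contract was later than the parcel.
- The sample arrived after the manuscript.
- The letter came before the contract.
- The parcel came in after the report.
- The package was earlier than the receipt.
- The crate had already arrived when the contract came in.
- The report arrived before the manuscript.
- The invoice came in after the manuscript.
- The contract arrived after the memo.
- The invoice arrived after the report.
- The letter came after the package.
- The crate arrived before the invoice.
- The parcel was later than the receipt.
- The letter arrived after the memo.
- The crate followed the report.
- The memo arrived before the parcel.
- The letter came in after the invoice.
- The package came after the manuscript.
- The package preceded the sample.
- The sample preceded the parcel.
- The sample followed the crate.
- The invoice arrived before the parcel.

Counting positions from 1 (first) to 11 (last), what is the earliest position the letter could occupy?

The crate, the invoice, the manuscript, the memo, the package, and the report must all come before the letter — 6 forced predecessors.
Nothing else is forced ahead of the letter, so its earliest slot is position 6 + 1 = 7.

7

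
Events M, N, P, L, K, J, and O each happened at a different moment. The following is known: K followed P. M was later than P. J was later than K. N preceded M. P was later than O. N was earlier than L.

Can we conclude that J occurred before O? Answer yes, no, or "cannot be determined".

Tracing the constraints gives O → P → K → J, so O must come before J.
That means J cannot be before O.

no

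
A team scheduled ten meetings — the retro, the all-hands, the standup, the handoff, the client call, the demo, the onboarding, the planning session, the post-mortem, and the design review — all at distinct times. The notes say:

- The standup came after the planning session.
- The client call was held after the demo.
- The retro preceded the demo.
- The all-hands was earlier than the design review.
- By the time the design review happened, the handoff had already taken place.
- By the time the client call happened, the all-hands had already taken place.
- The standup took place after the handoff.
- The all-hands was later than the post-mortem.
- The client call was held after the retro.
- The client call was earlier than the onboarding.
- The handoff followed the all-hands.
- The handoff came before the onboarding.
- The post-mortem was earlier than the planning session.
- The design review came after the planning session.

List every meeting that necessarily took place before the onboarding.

Directly stated before the onboarding: the client call and the handoff.
The all-hands reaches the onboarding via the all-hands → the handoff → the onboarding.
The demo reaches the onboarding via the demo → the client call → the onboarding.
The post-mortem reaches the onboarding via the post-mortem → the all-hands → the handoff → the onboarding.
Likewise the retro reaches the onboarding by chaining the stated constraints.
No chain forces the standup (or any of the others) ahead of the onboarding.

the all-hands, the client call, the demo, the handoff, the post-mortem, the retro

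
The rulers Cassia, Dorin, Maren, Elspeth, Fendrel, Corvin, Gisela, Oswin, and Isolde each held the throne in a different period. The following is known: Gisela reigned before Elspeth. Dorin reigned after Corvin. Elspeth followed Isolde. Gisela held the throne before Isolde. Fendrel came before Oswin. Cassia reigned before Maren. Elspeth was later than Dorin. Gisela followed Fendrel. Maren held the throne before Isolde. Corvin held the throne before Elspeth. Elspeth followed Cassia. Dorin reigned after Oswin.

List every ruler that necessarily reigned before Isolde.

Directly stated before Isolde: Gisela and Maren.
Cassia reaches Isolde via Cassia → Maren → Isolde.
Fendrel reaches Isolde via Fendrel → Gisela → Isolde.

Cassia, Fendrel, Gisela, Maren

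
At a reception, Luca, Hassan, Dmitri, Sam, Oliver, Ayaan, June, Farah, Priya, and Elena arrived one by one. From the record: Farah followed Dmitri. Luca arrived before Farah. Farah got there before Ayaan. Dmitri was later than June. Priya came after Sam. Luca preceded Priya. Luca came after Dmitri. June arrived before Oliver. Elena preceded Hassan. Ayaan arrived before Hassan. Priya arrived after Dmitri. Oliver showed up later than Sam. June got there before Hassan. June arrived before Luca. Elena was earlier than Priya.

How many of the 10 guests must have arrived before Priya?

5

Directly stated before Priya: Dmitri, Elena, Luca, and Sam.
June reaches Priya via June → Dmitri → Priya.
No chain forces Farah (or any of the others) ahead of Priya.
That's Dmitri, Elena, June, Luca, and Sam — 5 in all.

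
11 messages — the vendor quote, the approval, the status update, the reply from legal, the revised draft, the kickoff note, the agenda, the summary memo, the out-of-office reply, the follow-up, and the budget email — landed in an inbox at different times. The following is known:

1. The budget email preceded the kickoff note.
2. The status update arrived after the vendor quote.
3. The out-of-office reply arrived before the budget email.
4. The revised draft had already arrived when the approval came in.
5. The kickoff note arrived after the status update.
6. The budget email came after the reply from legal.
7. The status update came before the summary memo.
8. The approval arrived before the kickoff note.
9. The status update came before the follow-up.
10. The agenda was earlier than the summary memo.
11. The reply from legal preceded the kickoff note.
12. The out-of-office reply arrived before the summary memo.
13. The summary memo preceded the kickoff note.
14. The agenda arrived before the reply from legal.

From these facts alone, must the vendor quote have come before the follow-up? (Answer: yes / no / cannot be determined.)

yes

Chain the constraints: the vendor quote → the status update → the follow-up. Each link is directly stated, so the vendor quote comes before the follow-up.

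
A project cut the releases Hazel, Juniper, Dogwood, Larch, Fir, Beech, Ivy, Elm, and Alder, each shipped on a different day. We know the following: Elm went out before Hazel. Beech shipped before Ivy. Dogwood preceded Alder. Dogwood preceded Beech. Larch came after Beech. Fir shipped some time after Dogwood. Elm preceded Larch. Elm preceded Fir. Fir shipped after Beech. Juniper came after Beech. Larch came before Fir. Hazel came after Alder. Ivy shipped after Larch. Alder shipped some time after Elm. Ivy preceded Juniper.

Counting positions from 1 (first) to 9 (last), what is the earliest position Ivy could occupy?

Beech, Dogwood, Elm, and Larch must all come before Ivy — 4 forced predecessors.
Nothing else is forced ahead of Ivy, so its earliest slot is position 4 + 1 = 5.

5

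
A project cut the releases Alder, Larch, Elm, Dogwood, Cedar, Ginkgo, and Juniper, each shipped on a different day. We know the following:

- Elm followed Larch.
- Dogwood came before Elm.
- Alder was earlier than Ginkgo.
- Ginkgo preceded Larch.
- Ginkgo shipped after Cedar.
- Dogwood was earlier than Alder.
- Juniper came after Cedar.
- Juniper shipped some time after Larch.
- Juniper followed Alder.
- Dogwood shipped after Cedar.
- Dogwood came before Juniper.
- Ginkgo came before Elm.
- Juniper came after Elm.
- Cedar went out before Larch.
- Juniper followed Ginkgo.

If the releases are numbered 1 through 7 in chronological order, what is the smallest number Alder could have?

3

Cedar and Dogwood must both come before Alder — 2 forced predecessors.
Nothing else is forced ahead of Alder, so its earliest slot is position 2 + 1 = 3.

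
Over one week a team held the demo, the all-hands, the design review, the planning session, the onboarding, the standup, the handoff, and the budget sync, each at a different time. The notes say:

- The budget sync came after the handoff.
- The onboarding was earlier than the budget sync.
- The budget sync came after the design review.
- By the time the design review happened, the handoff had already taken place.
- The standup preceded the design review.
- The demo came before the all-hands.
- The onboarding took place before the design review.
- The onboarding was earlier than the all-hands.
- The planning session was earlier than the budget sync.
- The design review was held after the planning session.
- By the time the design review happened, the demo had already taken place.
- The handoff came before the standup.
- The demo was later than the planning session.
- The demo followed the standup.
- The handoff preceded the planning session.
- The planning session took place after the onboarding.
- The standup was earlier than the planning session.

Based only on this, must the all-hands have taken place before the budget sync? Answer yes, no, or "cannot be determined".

cannot be determined

No chain of stated constraints runs from the all-hands to the budget sync, and none runs from the budget sync to the all-hands either.
So the relative order of the all-hands and the budget sync is not fixed by the given facts.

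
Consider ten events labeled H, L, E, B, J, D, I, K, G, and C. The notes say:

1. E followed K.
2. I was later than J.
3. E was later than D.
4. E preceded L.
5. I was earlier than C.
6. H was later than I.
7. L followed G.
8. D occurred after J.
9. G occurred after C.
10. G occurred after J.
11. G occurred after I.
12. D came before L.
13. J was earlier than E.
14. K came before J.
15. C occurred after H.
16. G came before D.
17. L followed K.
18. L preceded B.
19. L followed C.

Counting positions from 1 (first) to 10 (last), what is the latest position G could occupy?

6

G must come before B, D, E, and L — 4 events forced after it.
Everything else can be placed before G in some valid order, so G can sit as late as position 10 − 4 = 6.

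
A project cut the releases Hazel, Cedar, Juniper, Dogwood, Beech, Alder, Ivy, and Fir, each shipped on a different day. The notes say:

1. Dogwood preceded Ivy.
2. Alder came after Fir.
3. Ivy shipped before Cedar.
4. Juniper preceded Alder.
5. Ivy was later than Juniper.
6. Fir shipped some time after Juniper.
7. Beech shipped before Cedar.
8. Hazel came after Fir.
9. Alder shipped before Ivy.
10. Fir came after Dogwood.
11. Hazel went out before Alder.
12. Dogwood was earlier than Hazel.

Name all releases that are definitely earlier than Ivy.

Alder, Dogwood, Fir, Hazel, Juniper

Directly stated before Ivy: Alder, Dogwood, and Juniper.
Fir reaches Ivy via Fir → Alder → Ivy.
Hazel reaches Ivy via Hazel → Alder → Ivy.
No chain forces Beech (or any of the others) ahead of Ivy.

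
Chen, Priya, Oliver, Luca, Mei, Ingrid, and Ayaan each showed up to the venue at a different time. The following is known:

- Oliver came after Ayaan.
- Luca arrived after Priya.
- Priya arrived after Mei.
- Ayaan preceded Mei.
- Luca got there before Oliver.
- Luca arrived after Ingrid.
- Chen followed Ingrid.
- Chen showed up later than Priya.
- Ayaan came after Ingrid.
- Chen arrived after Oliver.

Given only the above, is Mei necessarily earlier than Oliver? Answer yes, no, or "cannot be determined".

Chain the constraints: Mei → Priya → Luca → Oliver. Each link is directly stated, so Mei comes before Oliver.

yes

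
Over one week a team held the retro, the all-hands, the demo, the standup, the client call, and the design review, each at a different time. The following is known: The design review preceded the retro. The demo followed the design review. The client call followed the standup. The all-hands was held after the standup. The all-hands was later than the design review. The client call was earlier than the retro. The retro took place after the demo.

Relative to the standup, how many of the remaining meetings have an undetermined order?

2

Forced after the standup: the all-hands, the client call, and the retro.
That leaves the demo and the design review with no forced order relative to the standup — 2.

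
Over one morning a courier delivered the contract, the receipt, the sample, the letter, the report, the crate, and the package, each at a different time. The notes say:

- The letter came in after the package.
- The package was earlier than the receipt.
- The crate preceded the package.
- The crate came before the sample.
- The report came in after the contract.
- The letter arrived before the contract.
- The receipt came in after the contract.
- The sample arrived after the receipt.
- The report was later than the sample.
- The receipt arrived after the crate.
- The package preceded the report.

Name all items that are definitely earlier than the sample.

the contract, the crate, the letter, the package, the receipt

Directly stated before the sample: the crate and the receipt.
The contract reaches the sample via the contract → the receipt → the sample.
The letter reaches the sample via the letter → the contract → the receipt → the sample.
The package reaches the sample via the package → the receipt → the sample.
No chain forces the report ahead of the sample.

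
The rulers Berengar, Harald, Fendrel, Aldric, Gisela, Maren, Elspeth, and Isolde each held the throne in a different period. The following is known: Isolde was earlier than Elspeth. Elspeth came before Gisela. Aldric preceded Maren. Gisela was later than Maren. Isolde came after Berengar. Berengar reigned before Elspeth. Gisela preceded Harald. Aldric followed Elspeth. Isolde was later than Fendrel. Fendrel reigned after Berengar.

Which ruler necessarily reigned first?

Berengar has a chain of constraints placing them before every other ruler, so Berengar must be first.

Berengar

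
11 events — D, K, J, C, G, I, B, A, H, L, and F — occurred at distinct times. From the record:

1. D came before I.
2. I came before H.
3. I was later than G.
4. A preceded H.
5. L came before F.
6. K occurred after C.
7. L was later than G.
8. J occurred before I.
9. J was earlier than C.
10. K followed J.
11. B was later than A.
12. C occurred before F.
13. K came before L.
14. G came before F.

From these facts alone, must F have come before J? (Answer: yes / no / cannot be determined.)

Tracing the constraints gives J → C → F, so J must come before F.
That means F cannot be before J.

no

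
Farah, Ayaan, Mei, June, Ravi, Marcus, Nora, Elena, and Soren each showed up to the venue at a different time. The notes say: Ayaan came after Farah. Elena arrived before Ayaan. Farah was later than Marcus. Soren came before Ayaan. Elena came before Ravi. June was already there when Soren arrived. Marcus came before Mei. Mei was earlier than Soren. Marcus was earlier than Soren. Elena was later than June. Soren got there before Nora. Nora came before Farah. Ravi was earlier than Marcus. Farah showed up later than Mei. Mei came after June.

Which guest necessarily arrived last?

Ayaan

Every other guest has a chain of constraints placing them before Ayaan, so Ayaan is last.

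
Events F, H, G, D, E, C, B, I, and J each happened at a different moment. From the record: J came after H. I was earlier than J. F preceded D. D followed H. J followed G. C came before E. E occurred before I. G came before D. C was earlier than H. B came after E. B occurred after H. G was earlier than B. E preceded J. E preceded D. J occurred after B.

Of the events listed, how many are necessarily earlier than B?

Directly stated before B: E, G, and H.
C reaches B via C → E → B.
No chain forces D (or any of the others) ahead of B.
That's C, E, G, and H — 4 in all.

4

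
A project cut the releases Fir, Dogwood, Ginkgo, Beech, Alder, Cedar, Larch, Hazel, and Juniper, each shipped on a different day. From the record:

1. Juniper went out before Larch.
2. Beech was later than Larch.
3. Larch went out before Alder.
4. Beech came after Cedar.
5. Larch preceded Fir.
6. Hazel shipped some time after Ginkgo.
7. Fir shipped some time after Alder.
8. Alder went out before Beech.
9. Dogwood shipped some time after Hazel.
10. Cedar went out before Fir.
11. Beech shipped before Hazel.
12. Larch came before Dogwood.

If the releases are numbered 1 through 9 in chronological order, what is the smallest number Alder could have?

Juniper and Larch must both come before Alder — 2 forced predecessors.
Nothing else is forced ahead of Alder, so its earliest slot is position 2 + 1 = 3.

3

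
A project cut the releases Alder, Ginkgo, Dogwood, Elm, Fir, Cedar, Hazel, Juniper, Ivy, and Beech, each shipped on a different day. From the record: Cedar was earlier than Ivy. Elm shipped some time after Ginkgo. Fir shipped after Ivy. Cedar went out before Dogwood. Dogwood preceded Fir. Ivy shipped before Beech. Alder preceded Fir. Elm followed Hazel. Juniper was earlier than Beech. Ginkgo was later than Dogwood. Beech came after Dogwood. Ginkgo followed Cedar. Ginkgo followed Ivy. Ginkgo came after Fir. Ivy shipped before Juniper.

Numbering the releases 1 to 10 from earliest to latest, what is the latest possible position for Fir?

8

Fir must come before Elm and Ginkgo — 2 releases forced after it.
Everything else can be placed before Fir in some valid order, so Fir can sit as late as position 10 − 2 = 8.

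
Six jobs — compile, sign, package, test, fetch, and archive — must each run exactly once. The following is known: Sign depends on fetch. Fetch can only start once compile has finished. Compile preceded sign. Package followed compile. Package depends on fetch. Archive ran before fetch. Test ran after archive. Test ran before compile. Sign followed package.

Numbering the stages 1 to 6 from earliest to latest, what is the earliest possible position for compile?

3

Archive and test must both come before compile — 2 forced predecessors.
Nothing else is forced ahead of compile, so its earliest slot is position 2 + 1 = 3.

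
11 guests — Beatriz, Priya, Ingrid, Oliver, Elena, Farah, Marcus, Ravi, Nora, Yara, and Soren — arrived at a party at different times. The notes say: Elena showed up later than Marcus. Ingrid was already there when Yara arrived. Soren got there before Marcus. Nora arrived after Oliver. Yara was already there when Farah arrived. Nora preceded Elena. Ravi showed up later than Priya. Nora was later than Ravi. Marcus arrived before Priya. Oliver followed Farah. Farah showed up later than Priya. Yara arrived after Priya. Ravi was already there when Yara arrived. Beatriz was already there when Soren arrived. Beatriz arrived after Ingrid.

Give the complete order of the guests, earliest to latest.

Ingrid, Beatriz, Soren, Marcus, Priya, Ravi, Yara, Farah, Oliver, Nora, Elena

The constraints fix every adjacent pair, so only one ordering works:
Ingrid → Beatriz → Soren → Marcus → Priya → Ravi → Yara → Farah → Oliver → Nora → Elena.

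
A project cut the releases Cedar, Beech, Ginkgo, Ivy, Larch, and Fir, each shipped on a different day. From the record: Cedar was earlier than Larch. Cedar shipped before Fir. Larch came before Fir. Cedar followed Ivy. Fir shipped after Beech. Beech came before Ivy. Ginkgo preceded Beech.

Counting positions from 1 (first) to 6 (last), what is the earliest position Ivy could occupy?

3

Beech and Ginkgo must both come before Ivy — 2 forced predecessors.
Nothing else is forced ahead of Ivy, so its earliest slot is position 2 + 1 = 3.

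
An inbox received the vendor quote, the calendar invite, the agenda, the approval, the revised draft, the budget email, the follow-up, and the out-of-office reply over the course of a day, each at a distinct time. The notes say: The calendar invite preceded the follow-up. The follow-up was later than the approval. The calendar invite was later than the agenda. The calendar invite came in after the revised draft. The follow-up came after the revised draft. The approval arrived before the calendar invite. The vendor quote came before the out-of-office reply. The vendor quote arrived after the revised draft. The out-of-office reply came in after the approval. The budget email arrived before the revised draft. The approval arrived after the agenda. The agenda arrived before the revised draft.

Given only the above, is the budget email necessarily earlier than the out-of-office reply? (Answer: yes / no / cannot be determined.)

Chain the constraints: the budget email → the revised draft → the vendor quote → the out-of-office reply. Each link is directly stated, so the budget email comes before the out-of-office reply.

yes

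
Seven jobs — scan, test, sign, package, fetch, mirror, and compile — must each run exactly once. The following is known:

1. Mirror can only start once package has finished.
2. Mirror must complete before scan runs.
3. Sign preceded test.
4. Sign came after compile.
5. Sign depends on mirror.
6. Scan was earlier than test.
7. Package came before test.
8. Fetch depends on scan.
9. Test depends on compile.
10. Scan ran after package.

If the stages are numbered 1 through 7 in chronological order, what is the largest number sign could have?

6

Sign must come before test — 1 stage forced after it.
Everything else can be placed before sign in some valid order, so sign can sit as late as position 7 − 1 = 6.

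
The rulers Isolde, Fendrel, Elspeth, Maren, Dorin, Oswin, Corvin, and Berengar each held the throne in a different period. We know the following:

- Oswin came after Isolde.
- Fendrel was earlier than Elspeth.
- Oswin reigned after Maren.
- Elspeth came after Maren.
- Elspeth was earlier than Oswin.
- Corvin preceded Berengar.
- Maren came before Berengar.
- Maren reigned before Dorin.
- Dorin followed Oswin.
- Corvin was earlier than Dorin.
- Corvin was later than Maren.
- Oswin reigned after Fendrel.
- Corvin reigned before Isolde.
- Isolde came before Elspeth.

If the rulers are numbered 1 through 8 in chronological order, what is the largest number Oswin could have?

Oswin must come before Dorin — 1 ruler forced after them.
Everything else can be placed before Oswin in some valid order, so Oswin can sit as late as position 8 − 1 = 7.

7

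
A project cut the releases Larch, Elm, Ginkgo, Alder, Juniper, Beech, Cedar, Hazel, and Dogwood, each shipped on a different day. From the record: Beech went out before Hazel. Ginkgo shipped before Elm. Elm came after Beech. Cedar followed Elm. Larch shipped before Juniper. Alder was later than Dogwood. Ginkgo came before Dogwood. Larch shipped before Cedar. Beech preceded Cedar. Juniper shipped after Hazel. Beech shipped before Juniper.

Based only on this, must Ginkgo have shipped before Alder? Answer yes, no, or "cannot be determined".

yes

Chain the constraints: Ginkgo → Dogwood → Alder. Each link is directly stated, so Ginkgo comes before Alder.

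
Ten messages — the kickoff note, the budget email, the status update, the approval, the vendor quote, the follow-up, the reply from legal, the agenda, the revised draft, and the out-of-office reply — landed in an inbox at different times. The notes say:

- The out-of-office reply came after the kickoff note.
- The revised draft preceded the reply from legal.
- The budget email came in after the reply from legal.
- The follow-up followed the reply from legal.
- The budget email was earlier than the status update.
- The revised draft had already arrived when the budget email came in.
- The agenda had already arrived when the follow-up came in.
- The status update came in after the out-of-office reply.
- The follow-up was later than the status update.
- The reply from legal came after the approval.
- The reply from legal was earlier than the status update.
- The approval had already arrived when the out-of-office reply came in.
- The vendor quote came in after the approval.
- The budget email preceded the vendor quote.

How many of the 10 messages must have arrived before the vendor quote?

Directly stated before the vendor quote: the approval and the budget email.
The reply from legal reaches the vendor quote via the reply from legal → the budget email → the vendor quote.
The revised draft reaches the vendor quote via the revised draft → the budget email → the vendor quote.
No chain forces the kickoff note (or any of the others) ahead of the vendor quote.
That's the approval, the budget email, the reply from legal, and the revised draft — 4 in all.

4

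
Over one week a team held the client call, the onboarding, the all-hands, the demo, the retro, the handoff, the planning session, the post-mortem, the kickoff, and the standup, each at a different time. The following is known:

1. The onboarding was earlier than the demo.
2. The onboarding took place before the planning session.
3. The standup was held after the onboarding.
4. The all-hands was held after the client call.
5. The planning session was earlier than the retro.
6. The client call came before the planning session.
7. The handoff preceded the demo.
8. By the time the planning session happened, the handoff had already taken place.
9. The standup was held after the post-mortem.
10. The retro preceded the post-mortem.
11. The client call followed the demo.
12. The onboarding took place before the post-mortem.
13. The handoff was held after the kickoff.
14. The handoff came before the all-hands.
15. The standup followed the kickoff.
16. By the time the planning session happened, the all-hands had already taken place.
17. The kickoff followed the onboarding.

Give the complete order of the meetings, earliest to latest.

the onboarding, the kickoff, the handoff, the demo, the client call, the all-hands, the planning session, the retro, the post-mortem, the standup

The constraints fix every adjacent pair, so only one ordering works:
the onboarding → the kickoff → the handoff → the demo → the client call → the all-hands → the planning session → the retro → the post-mortem → the standup.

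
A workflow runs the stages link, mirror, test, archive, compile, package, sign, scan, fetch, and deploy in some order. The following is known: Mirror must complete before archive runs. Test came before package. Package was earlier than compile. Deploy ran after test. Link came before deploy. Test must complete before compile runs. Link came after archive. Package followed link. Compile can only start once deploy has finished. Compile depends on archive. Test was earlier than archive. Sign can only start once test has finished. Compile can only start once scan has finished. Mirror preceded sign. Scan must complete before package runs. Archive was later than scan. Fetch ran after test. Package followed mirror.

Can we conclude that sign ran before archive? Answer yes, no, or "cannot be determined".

No chain of stated constraints runs from sign to archive, and none runs from archive to sign either.
So the relative order of sign and archive is not fixed by the given facts.

cannot be determined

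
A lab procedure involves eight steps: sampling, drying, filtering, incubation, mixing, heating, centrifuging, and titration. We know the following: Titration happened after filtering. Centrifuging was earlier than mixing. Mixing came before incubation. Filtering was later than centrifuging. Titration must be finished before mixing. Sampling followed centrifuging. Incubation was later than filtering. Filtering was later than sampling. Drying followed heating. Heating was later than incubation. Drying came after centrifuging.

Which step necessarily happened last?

drying

Every other step has a chain of constraints placing it before drying, so drying is last.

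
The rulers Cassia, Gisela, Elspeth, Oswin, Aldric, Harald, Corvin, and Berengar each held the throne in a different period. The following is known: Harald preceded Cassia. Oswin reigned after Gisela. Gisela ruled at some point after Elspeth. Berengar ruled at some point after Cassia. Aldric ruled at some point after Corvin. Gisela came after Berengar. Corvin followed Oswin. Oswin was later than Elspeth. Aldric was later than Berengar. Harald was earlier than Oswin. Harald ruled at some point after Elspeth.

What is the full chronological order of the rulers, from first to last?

Elspeth, Harald, Cassia, Berengar, Gisela, Oswin, Corvin, Aldric

The constraints fix every adjacent pair, so only one ordering works:
Elspeth → Harald → Cassia → Berengar → Gisela → Oswin → Corvin → Aldric.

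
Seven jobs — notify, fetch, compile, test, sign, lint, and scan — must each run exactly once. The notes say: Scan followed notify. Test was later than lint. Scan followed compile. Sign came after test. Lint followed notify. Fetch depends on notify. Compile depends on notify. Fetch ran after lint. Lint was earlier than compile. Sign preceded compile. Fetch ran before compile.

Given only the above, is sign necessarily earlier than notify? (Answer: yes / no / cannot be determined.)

no

Tracing the constraints gives notify → lint → test → sign, so notify must come before sign.
That means sign cannot be before notify.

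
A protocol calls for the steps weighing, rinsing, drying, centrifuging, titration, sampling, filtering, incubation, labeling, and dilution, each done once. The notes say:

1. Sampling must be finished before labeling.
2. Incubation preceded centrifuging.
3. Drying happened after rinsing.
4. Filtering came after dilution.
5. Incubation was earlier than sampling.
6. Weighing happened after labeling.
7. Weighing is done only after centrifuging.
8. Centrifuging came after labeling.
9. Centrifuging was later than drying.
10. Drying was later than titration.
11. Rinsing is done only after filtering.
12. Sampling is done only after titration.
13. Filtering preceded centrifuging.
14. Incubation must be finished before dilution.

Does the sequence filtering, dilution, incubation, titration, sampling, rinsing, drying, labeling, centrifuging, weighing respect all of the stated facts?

no

The constraints require dilution before filtering, but in the proposed sequence filtering appears ahead of dilution. That one violation is enough.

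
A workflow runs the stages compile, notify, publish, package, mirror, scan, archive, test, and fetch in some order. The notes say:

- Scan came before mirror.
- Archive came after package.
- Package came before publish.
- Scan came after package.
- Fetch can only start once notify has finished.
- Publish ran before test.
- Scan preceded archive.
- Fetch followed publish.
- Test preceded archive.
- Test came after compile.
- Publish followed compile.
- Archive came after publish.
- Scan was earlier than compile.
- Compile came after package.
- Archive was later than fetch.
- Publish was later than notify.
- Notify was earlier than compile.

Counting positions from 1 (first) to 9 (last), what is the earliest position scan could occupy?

Package must come before scan — 1 forced predecessor.
Nothing else is forced ahead of scan, so its earliest slot is position 1 + 1 = 2.

2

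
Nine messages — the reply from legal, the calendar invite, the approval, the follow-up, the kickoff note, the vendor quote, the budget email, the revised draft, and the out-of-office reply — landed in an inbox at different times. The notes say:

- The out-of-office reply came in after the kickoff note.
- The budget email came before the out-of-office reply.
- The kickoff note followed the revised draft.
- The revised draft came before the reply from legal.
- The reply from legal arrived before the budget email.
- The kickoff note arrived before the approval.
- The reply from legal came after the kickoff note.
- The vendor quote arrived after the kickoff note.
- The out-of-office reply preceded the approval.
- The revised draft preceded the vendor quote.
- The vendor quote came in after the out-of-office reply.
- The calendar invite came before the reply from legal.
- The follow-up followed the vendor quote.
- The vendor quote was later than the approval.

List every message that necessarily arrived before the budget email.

Directly stated before the budget email: the reply from legal.
The calendar invite reaches the budget email via the calendar invite → the reply from legal → the budget email.
The kickoff note reaches the budget email via the kickoff note → the reply from legal → the budget email.
The revised draft reaches the budget email via the revised draft → the reply from legal → the budget email.

the calendar invite, the kickoff note, the reply from legal, the revised draft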